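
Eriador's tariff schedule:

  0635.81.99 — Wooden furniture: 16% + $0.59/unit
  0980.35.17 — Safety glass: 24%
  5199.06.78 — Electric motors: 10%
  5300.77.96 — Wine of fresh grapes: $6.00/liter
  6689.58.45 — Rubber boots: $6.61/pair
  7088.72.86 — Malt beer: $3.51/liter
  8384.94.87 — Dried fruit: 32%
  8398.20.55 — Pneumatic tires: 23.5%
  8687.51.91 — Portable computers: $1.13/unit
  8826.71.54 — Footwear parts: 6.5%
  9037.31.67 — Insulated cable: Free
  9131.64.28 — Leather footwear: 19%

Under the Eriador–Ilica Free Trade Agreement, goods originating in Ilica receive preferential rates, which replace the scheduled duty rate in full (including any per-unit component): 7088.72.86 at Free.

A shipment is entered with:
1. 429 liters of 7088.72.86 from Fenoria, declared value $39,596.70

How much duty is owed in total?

Line 1 (7088.72.86, Fenoria, 429 liters, $39,596.70):
Base rate for 7088.72.86 is $3.51/liter.
7088.72.86 has an FTA preferential rate, but origin Fenoria is not Ilica; base rate stands.
Duty = 429 × $3.51 = $1,505.79.

$1,505.79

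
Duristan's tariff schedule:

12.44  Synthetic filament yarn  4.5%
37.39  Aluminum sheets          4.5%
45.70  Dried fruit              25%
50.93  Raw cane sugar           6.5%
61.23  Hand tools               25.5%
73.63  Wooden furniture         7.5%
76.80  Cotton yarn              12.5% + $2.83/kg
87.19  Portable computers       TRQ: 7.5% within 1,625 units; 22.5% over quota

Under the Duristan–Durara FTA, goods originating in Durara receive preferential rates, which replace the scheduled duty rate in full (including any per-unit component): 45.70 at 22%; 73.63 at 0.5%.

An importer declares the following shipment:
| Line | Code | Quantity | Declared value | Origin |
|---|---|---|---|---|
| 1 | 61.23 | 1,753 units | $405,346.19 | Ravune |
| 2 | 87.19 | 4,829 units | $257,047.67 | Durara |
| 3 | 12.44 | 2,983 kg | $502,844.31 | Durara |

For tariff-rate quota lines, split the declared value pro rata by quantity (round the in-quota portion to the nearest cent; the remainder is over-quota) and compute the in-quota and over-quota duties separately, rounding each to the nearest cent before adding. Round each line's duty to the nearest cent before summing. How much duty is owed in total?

$170,852.19

Line 1 (61.23, Ravune, 1,753 units, $405,346.19):
Base rate for 61.23 is 25.5%.
Duty = $405,346.19 × 25.5% = $103,363.28.
Line 2 (87.19, Durara, 4,829 units, $257,047.67):
Code 87.19 is under a tariff-rate quota (threshold 1,625 units). In-quota: 1,625 units at 7.5%; over-quota: 3,204 units at 22.5%.
Pro-rata value split: in-quota = $257,047.67 × 1,625/4,829 = $86,498.75; over-quota = $257,047.67 − $86,498.75 = $170,548.92.
In-quota duty = $86,498.75 × 7.5% = $6,487.41. Over-quota duty = $170,548.92 × 22.5% = $38,373.51.
Line duty = $6,487.41 + $38,373.51 = $44,860.92.
Line 3 (12.44, Durara, 2,983 kg, $502,844.31):
Base rate for 12.44 is 4.5%.
Origin Durara is the FTA partner but 12.44 is not on the preference list; base rate stands.
Duty = $502,844.31 × 4.5% = $22,627.99.
Total = $103,363.28 + $44,860.92 + $22,627.99 = $170,852.19.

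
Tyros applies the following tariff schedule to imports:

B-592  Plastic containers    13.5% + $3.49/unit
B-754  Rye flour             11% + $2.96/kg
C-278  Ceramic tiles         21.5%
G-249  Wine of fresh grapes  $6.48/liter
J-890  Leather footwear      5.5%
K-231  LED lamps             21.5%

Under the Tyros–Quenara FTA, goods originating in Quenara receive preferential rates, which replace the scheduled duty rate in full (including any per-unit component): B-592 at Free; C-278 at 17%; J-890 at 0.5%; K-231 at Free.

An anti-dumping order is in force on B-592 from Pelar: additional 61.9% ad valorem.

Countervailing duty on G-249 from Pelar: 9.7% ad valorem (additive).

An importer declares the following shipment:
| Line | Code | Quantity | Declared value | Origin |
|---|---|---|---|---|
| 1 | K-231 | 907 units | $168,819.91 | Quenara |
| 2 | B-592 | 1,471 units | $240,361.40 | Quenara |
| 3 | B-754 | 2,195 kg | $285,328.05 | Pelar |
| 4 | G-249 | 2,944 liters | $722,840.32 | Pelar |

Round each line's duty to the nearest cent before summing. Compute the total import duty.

Line 1 (K-231, Quenara, 907 units, $168,819.91):
Base rate for K-231 is 21.5%.
Origin Quenara qualifies under the Tyros–Quenara agreement and K-231 is covered: preferential rate Free applies instead.
Duty = $168,819.91 × 0% = $0.00.
Line 2 (B-592, Quenara, 1,471 units, $240,361.40):
Base rate for B-592 is 13.5% + $3.49/unit.
Origin Quenara qualifies under the Tyros–Quenara agreement and B-592 is covered: preferential rate Free applies instead.
The additional-duty order on B-592 targets Pelar, not Quenara; it does not apply.
Duty = $240,361.40 × 0% = $0.00.
Line 3 (B-754, Pelar, 2,195 kg, $285,328.05):
Base rate for B-754 is 11% + $2.96/kg.
Duty = $285,328.05 × 11% + 2,195 × $2.96 = $37,883.29.
Line 4 (G-249, Pelar, 2,944 liters, $722,840.32):
Base rate for G-249 is $6.48/liter.
Additional duty on G-249 from Pelar: +9.7% ad valorem. Applied ad valorem rate = 9.7%.
Duty = $722,840.32 × 9.7% + 2,944 × $6.48 = $89,192.63.
Total = $0.00 + $0.00 + $37,883.29 + $89,192.63 = $127,075.92.

$127,075.92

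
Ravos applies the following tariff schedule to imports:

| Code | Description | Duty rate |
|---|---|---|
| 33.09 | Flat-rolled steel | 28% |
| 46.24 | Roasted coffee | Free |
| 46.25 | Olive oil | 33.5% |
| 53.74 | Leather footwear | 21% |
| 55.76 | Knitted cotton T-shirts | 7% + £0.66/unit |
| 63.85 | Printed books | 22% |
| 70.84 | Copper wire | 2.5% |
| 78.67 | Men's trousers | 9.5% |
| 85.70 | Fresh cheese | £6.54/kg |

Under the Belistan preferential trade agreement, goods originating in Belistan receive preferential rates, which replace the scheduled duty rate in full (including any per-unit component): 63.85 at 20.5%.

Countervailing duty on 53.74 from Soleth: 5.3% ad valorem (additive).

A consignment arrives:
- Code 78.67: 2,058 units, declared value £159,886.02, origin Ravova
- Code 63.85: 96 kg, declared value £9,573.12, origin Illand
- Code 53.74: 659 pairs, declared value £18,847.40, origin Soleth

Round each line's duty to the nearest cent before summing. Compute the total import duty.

£22,252.13

Line 1 (78.67, Ravova, 2,058 units, £159,886.02):
Base rate for 78.67 is 9.5%.
Duty = £159,886.02 × 9.5% = £15,189.17.
Line 2 (63.85, Illand, 96 kg, £9,573.12):
Base rate for 63.85 is 22%.
63.85 has an FTA preferential rate, but origin Illand is not Belistan; base rate stands.
Duty = £9,573.12 × 22% = £2,106.09.
Line 3 (53.74, Soleth, 659 pairs, £18,847.40):
Base rate for 53.74 is 21%.
Additional duty on 53.74 from Soleth: +5.3%. Applied ad valorem rate: 21% + 5.3% = 26.3%.
Duty = £18,847.40 × 26.3% = £4,956.87.
Total = £15,189.17 + £2,106.09 + £4,956.87 = £22,252.13.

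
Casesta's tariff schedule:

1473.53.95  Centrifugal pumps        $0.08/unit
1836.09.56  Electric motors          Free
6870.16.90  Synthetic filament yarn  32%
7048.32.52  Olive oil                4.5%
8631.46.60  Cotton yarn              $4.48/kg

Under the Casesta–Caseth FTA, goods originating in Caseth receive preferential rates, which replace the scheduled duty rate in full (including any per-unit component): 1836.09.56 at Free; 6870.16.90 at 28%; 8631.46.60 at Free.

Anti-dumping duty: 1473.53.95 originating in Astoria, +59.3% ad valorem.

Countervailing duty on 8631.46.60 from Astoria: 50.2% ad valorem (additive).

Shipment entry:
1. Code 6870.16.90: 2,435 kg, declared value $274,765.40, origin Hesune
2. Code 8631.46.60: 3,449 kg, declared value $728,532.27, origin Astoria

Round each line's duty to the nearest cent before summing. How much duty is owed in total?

$469,099.65

Line 1 (6870.16.90, Hesune, 2,435 kg, $274,765.40):
Base rate for 6870.16.90 is 32%.
6870.16.90 has an FTA preferential rate, but origin Hesune is not Caseth; base rate stands.
Duty = $274,765.40 × 32% = $87,924.93.
Line 2 (8631.46.60, Astoria, 3,449 kg, $728,532.27):
Base rate for 8631.46.60 is $4.48/kg.
8631.46.60 has an FTA preferential rate, but origin Astoria is not Caseth; base rate stands.
Additional duty on 8631.46.60 from Astoria: +50.2% ad valorem. Applied ad valorem rate = 50.2%.
Duty = $728,532.27 × 50.2% + 3,449 × $4.48 = $381,174.72.
Total = $87,924.93 + $381,174.72 = $469,099.65.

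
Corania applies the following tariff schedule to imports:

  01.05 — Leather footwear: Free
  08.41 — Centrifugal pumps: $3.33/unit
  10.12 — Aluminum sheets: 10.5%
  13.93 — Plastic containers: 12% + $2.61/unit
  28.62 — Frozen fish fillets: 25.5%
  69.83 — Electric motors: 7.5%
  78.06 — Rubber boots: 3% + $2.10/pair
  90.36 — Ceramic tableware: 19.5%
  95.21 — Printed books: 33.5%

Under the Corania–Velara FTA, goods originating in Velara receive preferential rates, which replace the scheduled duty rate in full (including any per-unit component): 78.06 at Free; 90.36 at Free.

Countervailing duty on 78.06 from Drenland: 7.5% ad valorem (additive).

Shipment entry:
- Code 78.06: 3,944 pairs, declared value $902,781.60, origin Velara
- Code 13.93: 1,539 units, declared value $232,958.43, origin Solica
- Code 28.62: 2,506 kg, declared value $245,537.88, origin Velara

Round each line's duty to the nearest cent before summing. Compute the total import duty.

Line 1 (78.06, Velara, 3,944 pairs, $902,781.60):
Base rate for 78.06 is 3% + $2.10/pair.
Origin Velara qualifies under the Corania–Velara agreement and 78.06 is covered: preferential rate Free applies instead.
The additional-duty order on 78.06 targets Drenland, not Velara; it does not apply.
Duty = $902,781.60 × 0% = $0.00.
Line 2 (13.93, Solica, 1,539 units, $232,958.43):
Base rate for 13.93 is 12% + $2.61/unit.
Duty = $232,958.43 × 12% + 1,539 × $2.61 = $31,971.80.
Line 3 (28.62, Velara, 2,506 kg, $245,537.88):
Base rate for 28.62 is 25.5%.
Origin Velara is the FTA partner but 28.62 is not on the preference list; base rate stands.
Duty = $245,537.88 × 25.5% = $62,612.16.
Total = $0.00 + $31,971.80 + $62,612.16 = $94,583.96.

$94,583.96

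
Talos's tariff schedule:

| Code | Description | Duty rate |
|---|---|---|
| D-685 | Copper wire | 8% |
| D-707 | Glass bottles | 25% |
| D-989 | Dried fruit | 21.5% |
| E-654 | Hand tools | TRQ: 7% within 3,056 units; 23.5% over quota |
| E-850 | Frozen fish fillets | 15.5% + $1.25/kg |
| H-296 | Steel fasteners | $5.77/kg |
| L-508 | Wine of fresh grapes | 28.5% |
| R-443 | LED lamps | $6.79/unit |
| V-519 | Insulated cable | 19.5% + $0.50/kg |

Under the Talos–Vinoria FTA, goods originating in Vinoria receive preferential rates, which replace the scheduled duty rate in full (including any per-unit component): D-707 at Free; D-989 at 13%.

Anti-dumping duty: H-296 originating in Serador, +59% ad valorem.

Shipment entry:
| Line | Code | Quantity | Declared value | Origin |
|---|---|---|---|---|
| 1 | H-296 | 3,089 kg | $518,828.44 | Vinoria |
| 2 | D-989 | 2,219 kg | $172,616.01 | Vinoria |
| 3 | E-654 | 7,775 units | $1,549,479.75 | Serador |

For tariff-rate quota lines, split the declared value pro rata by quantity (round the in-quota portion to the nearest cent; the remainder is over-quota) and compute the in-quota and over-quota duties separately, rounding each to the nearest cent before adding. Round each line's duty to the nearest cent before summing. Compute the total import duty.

$303,901.36

Line 1 (H-296, Vinoria, 3,089 kg, $518,828.44):
Base rate for H-296 is $5.77/kg.
Origin Vinoria is the FTA partner but H-296 is not on the preference list; base rate stands.
The additional-duty order on H-296 targets Serador, not Vinoria; it does not apply.
Duty = 3,089 × $5.77 = $17,823.53.
Line 2 (D-989, Vinoria, 2,219 kg, $172,616.01):
Base rate for D-989 is 21.5%.
Origin Vinoria qualifies under the Talos–Vinoria agreement and D-989 is covered: preferential rate 13% applies instead.
Duty = $172,616.01 × 13% = $22,440.08.
Line 3 (E-654, Serador, 7,775 units, $1,549,479.75):
Code E-654 is under a tariff-rate quota (threshold 3,056 units). In-quota: 3,056 units at 7%; over-quota: 4,719 units at 23.5%.
Pro-rata value split: in-quota = $1,549,479.75 × 3,056/7,775 = $609,030.24; over-quota = $1,549,479.75 − $609,030.24 = $940,449.51.
In-quota duty = $609,030.24 × 7% = $42,632.12. Over-quota duty = $940,449.51 × 23.5% = $221,005.63.
Line duty = $42,632.12 + $221,005.63 = $263,637.75.
Total = $17,823.53 + $22,440.08 + $263,637.75 = $303,901.36.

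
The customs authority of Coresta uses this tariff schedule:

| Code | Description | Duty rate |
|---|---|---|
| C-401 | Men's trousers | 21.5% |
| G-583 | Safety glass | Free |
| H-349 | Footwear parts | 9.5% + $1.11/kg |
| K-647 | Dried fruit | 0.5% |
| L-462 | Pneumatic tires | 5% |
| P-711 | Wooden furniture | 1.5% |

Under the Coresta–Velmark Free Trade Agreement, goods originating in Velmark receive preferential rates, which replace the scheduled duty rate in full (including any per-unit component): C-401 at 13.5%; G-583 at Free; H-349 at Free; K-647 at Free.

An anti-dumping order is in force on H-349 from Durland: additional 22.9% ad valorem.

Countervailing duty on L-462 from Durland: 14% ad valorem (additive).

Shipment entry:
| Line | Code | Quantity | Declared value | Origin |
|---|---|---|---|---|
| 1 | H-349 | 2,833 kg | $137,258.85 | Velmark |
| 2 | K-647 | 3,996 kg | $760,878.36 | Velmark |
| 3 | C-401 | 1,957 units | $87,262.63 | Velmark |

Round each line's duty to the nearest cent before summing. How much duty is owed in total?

$11,780.46

Line 1 (H-349, Velmark, 2,833 kg, $137,258.85):
Base rate for H-349 is 9.5% + $1.11/kg.
Origin Velmark qualifies under the Coresta–Velmark agreement and H-349 is covered: preferential rate Free applies instead.
The additional-duty order on H-349 targets Durland, not Velmark; it does not apply.
Duty = $137,258.85 × 0% = $0.00.
Line 2 (K-647, Velmark, 3,996 kg, $760,878.36):
Base rate for K-647 is 0.5%.
Origin Velmark qualifies under the Coresta–Velmark agreement and K-647 is covered: preferential rate Free applies instead.
Duty = $760,878.36 × 0% = $0.00.
Line 3 (C-401, Velmark, 1,957 units, $87,262.63):
Base rate for C-401 is 21.5%.
Origin Velmark qualifies under the Coresta–Velmark agreement and C-401 is covered: preferential rate 13.5% applies instead.
Duty = $87,262.63 × 13.5% = $11,780.46.
Total = $0.00 + $0.00 + $11,780.46 = $11,780.46.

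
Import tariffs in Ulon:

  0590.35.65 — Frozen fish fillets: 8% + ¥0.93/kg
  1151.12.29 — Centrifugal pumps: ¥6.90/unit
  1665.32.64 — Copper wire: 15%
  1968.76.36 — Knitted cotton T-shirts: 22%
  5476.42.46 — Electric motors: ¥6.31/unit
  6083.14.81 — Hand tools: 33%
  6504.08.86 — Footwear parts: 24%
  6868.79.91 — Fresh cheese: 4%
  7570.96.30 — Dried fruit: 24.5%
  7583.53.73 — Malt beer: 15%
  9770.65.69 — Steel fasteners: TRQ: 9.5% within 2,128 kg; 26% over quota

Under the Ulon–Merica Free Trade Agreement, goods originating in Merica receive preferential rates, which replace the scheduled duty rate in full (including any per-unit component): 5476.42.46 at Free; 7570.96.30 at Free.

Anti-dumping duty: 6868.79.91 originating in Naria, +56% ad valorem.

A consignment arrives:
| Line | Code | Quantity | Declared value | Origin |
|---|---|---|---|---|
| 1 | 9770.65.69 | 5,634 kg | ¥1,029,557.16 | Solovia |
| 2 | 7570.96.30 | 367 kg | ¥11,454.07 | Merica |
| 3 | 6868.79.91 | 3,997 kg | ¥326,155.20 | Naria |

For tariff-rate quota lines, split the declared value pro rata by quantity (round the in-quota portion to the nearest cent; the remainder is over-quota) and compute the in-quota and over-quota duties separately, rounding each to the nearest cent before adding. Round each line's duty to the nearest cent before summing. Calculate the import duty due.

Line 1 (9770.65.69, Solovia, 5,634 kg, ¥1,029,557.16):
Code 9770.65.69 is under a tariff-rate quota (threshold 2,128 kg). In-quota: 2,128 kg at 9.5%; over-quota: 3,506 kg at 26%.
Pro-rata value split: in-quota = ¥1,029,557.16 × 2,128/5,634 = ¥388,870.72; over-quota = ¥1,029,557.16 − ¥388,870.72 = ¥640,686.44.
In-quota duty = ¥388,870.72 × 9.5% = ¥36,942.72. Over-quota duty = ¥640,686.44 × 26% = ¥166,578.47.
Line duty = ¥36,942.72 + ¥166,578.47 = ¥203,521.19.
Line 2 (7570.96.30, Merica, 367 kg, ¥11,454.07):
Base rate for 7570.96.30 is 24.5%.
Origin Merica qualifies under the Ulon–Merica agreement and 7570.96.30 is covered: preferential rate Free applies instead.
Duty = ¥11,454.07 × 0% = ¥0.00.
Line 3 (6868.79.91, Naria, 3,997 kg, ¥326,155.20):
Base rate for 6868.79.91 is 4%.
Additional duty on 6868.79.91 from Naria: +56%. Applied ad valorem rate: 4% + 56% = 60%.
Duty = ¥326,155.20 × 60% = ¥195,693.12.
Total = ¥203,521.19 + ¥0.00 + ¥195,693.12 = ¥399,214.31.

¥399,214.31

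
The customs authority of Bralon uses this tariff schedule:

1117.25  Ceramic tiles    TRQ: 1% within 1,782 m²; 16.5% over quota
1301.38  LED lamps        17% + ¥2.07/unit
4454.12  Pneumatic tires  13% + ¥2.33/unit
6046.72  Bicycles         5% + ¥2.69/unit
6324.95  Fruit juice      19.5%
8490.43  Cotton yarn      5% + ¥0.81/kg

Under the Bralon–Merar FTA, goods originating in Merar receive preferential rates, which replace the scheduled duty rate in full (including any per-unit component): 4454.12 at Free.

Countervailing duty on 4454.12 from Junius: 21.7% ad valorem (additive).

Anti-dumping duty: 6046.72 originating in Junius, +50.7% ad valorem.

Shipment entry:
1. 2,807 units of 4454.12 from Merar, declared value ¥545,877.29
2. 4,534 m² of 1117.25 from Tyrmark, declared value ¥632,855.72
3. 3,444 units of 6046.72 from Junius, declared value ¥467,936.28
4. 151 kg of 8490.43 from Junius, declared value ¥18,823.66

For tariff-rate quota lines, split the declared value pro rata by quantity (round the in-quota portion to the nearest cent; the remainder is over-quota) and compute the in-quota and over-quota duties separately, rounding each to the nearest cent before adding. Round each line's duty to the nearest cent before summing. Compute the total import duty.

Line 1 (4454.12, Merar, 2,807 units, ¥545,877.29):
Base rate for 4454.12 is 13% + ¥2.33/unit.
Origin Merar qualifies under the Bralon–Merar agreement and 4454.12 is covered: preferential rate Free applies instead.
The additional-duty order on 4454.12 targets Junius, not Merar; it does not apply.
Duty = ¥545,877.29 × 0% = ¥0.00.
Line 2 (1117.25, Tyrmark, 4,534 m², ¥632,855.72):
Code 1117.25 is under a tariff-rate quota (threshold 1,782 m²). In-quota: 1,782 m² at 1%; over-quota: 2,752 m² at 16.5%.
Pro-rata value split: in-quota = ¥632,855.72 × 1,782/4,534 = ¥248,731.56; over-quota = ¥632,855.72 − ¥248,731.56 = ¥384,124.16.
In-quota duty = ¥248,731.56 × 1% = ¥2,487.32. Over-quota duty = ¥384,124.16 × 16.5% = ¥63,380.49.
Line duty = ¥2,487.32 + ¥63,380.49 = ¥65,867.81.
Line 3 (6046.72, Junius, 3,444 units, ¥467,936.28):
Base rate for 6046.72 is 5% + ¥2.69/unit.
Additional duty on 6046.72 from Junius: +50.7%. Applied ad valorem rate: 5% + 50.7% = 55.7%.
Duty = ¥467,936.28 × 55.7% + 3,444 × ¥2.69 = ¥269,904.87.
Line 4 (8490.43, Junius, 151 kg, ¥18,823.66):
Base rate for 8490.43 is 5% + ¥0.81/kg.
Duty = ¥18,823.66 × 5% + 151 × ¥0.81 = ¥1,063.49.
Total = ¥0.00 + ¥65,867.81 + ¥269,904.87 + ¥1,063.49 = ¥336,836.17.

¥336,836.17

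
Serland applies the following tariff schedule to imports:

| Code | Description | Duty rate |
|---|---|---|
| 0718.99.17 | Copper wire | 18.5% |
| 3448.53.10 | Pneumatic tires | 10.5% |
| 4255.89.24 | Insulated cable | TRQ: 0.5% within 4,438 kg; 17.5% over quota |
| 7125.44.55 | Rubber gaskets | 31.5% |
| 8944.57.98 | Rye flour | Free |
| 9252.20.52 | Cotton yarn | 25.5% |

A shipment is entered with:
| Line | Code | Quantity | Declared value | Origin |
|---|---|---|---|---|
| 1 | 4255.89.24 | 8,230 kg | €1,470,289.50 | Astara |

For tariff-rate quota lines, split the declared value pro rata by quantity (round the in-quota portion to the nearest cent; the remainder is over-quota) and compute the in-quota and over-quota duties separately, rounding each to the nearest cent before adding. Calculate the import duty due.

€122,516.38

Line 1 (4255.89.24, Astara, 8,230 kg, €1,470,289.50):
Code 4255.89.24 is under a tariff-rate quota (threshold 4,438 kg). In-quota: 4,438 kg at 0.5%; over-quota: 3,792 kg at 17.5%.
Pro-rata value split: in-quota = €1,470,289.50 × 4,438/8,230 = €792,848.70; over-quota = €1,470,289.50 − €792,848.70 = €677,440.80.
In-quota duty = €792,848.70 × 0.5% = €3,964.24. Over-quota duty = €677,440.80 × 17.5% = €118,552.14.
Line duty = €3,964.24 + €118,552.14 = €122,516.38.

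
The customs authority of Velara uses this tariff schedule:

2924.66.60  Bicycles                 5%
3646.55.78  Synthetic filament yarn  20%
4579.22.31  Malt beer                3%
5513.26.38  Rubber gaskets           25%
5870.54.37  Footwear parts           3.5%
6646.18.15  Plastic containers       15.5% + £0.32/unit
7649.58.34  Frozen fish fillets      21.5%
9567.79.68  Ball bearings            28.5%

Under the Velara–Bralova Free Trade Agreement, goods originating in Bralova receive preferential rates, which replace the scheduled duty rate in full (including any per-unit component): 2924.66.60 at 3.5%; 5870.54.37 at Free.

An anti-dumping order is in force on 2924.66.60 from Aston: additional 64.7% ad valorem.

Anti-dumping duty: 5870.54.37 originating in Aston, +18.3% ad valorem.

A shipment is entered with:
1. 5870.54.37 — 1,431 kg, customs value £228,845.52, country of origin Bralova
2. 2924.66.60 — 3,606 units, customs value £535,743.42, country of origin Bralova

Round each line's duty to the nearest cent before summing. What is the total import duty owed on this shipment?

Line 1 (5870.54.37, Bralova, 1,431 kg, £228,845.52):
Base rate for 5870.54.37 is 3.5%.
Origin Bralova qualifies under the Velara–Bralova agreement and 5870.54.37 is covered: preferential rate Free applies instead.
The additional-duty order on 5870.54.37 targets Aston, not Bralova; it does not apply.
Duty = £228,845.52 × 0% = £0.00.
Line 2 (2924.66.60, Bralova, 3,606 units, £535,743.42):
Base rate for 2924.66.60 is 5%.
Origin Bralova qualifies under the Velara–Bralova agreement and 2924.66.60 is covered: preferential rate 3.5% applies instead.
The additional-duty order on 2924.66.60 targets Aston, not Bralova; it does not apply.
Duty = £535,743.42 × 3.5% = £18,751.02.
Total = £0.00 + £18,751.02 = £18,751.02.

£18,751.02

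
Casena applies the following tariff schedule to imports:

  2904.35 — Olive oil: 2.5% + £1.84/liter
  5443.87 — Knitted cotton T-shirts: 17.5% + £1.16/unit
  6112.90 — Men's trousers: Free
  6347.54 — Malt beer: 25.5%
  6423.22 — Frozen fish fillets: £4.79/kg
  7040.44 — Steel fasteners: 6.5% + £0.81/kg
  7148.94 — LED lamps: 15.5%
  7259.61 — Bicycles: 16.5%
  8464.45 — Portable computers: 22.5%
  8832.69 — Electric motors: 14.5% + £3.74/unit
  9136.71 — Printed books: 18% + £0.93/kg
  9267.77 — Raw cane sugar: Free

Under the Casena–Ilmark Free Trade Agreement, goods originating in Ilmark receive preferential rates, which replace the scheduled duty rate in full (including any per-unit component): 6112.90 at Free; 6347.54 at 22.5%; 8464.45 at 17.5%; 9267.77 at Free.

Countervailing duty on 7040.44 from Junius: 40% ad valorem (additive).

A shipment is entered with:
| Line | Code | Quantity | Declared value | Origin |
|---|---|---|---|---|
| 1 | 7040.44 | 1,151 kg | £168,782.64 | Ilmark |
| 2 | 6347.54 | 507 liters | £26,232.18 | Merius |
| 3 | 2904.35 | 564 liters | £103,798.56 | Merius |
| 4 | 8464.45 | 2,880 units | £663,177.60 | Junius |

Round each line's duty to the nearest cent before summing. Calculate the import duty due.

Line 1 (7040.44, Ilmark, 1,151 kg, £168,782.64):
Base rate for 7040.44 is 6.5% + £0.81/kg.
Origin Ilmark is the FTA partner but 7040.44 is not on the preference list; base rate stands.
The additional-duty order on 7040.44 targets Junius, not Ilmark; it does not apply.
Duty = £168,782.64 × 6.5% + 1,151 × £0.81 = £11,903.18.
Line 2 (6347.54, Merius, 507 liters, £26,232.18):
Base rate for 6347.54 is 25.5%.
6347.54 has an FTA preferential rate, but origin Merius is not Ilmark; base rate stands.
Duty = £26,232.18 × 25.5% = £6,689.21.
Line 3 (2904.35, Merius, 564 liters, £103,798.56):
Base rate for 2904.35 is 2.5% + £1.84/liter.
Duty = £103,798.56 × 2.5% + 564 × £1.84 = £3,632.72.
Line 4 (8464.45, Junius, 2,880 units, £663,177.60):
Base rate for 8464.45 is 22.5%.
8464.45 has an FTA preferential rate, but origin Junius is not Ilmark; base rate stands.
Duty = £663,177.60 × 22.5% = £149,214.96.
Total = £11,903.18 + £6,689.21 + £3,632.72 + £149,214.96 = £171,440.07.

£171,440.07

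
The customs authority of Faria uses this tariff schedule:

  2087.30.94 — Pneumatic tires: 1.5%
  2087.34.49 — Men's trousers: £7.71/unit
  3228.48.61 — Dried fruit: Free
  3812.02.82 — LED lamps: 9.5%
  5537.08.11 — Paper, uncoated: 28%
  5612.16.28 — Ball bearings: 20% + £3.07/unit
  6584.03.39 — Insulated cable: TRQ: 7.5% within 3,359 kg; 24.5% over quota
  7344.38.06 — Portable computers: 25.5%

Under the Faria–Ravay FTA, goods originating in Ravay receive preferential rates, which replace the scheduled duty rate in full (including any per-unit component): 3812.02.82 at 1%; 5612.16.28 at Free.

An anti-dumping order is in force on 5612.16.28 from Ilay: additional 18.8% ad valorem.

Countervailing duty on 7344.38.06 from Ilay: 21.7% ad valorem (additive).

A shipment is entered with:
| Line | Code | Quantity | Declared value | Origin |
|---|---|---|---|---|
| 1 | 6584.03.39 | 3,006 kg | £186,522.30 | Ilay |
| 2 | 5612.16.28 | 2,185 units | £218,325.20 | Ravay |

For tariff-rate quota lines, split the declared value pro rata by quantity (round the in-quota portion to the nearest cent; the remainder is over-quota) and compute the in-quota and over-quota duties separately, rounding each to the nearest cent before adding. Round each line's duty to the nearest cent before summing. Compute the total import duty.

Line 1 (6584.03.39, Ilay, 3,006 kg, £186,522.30):
Code 6584.03.39 is under a tariff-rate quota (threshold 3,359 kg). Quantity 3,006 kg is within the quota, so the in-quota rate 7.5% applies to the full value.
Duty = £186,522.30 × 7.5% = £13,989.17.
Line 2 (5612.16.28, Ravay, 2,185 units, £218,325.20):
Base rate for 5612.16.28 is 20% + £3.07/unit.
Origin Ravay qualifies under the Faria–Ravay agreement and 5612.16.28 is covered: preferential rate Free applies instead.
The additional-duty order on 5612.16.28 targets Ilay, not Ravay; it does not apply.
Duty = £218,325.20 × 0% = £0.00.
Total = £13,989.17 + £0.00 = £13,989.17.

£13,989.17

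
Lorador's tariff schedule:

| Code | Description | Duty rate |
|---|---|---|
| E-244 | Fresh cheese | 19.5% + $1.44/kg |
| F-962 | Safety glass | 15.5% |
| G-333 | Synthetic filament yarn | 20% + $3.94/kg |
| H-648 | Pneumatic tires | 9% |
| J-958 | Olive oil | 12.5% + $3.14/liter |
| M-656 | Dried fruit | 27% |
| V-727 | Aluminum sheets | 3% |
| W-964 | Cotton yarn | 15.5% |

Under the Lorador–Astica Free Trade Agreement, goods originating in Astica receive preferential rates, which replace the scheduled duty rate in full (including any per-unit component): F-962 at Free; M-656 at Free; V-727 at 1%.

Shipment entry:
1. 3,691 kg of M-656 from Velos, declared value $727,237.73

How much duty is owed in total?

Line 1 (M-656, Velos, 3,691 kg, $727,237.73):
Base rate for M-656 is 27%.
M-656 has an FTA preferential rate, but origin Velos is not Astica; base rate stands.
Duty = $727,237.73 × 27% = $196,354.19.

$196,354.19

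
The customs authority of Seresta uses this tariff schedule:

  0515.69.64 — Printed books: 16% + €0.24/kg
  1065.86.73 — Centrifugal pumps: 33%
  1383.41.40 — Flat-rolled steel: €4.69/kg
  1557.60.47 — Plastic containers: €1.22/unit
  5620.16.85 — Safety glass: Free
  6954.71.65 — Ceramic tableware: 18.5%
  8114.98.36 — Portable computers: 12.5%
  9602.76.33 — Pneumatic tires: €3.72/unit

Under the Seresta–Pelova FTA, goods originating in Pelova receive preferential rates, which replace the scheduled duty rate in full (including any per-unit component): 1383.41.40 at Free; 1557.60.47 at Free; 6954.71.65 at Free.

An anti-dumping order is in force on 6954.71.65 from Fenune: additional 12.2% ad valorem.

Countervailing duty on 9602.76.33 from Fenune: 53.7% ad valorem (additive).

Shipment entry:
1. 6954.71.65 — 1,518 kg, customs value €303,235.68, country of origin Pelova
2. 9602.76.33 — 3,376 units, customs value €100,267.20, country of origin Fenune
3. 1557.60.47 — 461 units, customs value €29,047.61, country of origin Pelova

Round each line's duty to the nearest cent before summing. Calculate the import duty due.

Line 1 (6954.71.65, Pelova, 1,518 kg, €303,235.68):
Base rate for 6954.71.65 is 18.5%.
Origin Pelova qualifies under the Seresta–Pelova agreement and 6954.71.65 is covered: preferential rate Free applies instead.
The additional-duty order on 6954.71.65 targets Fenune, not Pelova; it does not apply.
Duty = €303,235.68 × 0% = €0.00.
Line 2 (9602.76.33, Fenune, 3,376 units, €100,267.20):
Base rate for 9602.76.33 is €3.72/unit.
Additional duty on 9602.76.33 from Fenune: +53.7% ad valorem. Applied ad valorem rate = 53.7%.
Duty = €100,267.20 × 53.7% + 3,376 × €3.72 = €66,402.21.
Line 3 (1557.60.47, Pelova, 461 units, €29,047.61):
Base rate for 1557.60.47 is €1.22/unit.
Origin Pelova qualifies under the Seresta–Pelova agreement and 1557.60.47 is covered: preferential rate Free applies instead.
Duty = €29,047.61 × 0% = €0.00.
Total = €0.00 + €66,402.21 + €0.00 = €66,402.21.

€66,402.21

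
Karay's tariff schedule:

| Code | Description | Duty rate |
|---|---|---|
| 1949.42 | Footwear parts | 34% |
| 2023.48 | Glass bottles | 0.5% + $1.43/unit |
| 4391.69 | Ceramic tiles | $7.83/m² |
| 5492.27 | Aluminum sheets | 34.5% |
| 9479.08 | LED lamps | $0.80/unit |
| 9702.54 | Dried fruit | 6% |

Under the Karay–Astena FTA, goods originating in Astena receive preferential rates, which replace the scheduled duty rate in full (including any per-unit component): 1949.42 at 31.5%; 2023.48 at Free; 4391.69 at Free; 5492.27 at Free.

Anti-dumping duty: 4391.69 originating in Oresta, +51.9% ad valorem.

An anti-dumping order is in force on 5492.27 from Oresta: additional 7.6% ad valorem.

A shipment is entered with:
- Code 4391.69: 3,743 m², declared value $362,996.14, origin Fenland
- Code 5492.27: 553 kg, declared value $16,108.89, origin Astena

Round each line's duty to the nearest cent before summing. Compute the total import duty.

Line 1 (4391.69, Fenland, 3,743 m², $362,996.14):
Base rate for 4391.69 is $7.83/m².
4391.69 has an FTA preferential rate, but origin Fenland is not Astena; base rate stands.
The additional-duty order on 4391.69 targets Oresta, not Fenland; it does not apply.
Duty = 3,743 × $7.83 = $29,307.69.
Line 2 (5492.27, Astena, 553 kg, $16,108.89):
Base rate for 5492.27 is 34.5%.
Origin Astena qualifies under the Karay–Astena agreement and 5492.27 is covered: preferential rate Free applies instead.
The additional-duty order on 5492.27 targets Oresta, not Astena; it does not apply.
Duty = $16,108.89 × 0% = $0.00.
Total = $29,307.69 + $0.00 = $29,307.69.

$29,307.69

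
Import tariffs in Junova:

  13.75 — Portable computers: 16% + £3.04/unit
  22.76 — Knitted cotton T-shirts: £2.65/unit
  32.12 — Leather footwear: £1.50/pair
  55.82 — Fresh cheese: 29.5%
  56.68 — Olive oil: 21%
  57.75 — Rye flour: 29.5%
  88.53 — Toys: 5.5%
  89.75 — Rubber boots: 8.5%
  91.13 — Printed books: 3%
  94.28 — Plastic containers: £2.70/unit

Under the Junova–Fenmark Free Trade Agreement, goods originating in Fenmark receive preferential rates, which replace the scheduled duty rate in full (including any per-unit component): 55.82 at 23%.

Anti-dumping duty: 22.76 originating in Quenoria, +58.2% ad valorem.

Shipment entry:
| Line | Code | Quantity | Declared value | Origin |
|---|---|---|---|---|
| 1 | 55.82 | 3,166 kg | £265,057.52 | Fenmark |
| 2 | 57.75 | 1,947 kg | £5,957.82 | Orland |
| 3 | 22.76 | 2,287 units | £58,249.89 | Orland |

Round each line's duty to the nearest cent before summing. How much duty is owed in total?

Line 1 (55.82, Fenmark, 3,166 kg, £265,057.52):
Base rate for 55.82 is 29.5%.
Origin Fenmark qualifies under the Junova–Fenmark agreement and 55.82 is covered: preferential rate 23% applies instead.
Duty = £265,057.52 × 23% = £60,963.23.
Line 2 (57.75, Orland, 1,947 kg, £5,957.82):
Base rate for 57.75 is 29.5%.
Duty = £5,957.82 × 29.5% = £1,757.56.
Line 3 (22.76, Orland, 2,287 units, £58,249.89):
Base rate for 22.76 is £2.65/unit.
The additional-duty order on 22.76 targets Quenoria, not Orland; it does not apply.
Duty = 2,287 × £2.65 = £6,060.55.
Total = £60,963.23 + £1,757.56 + £6,060.55 = £68,781.34.

£68,781.34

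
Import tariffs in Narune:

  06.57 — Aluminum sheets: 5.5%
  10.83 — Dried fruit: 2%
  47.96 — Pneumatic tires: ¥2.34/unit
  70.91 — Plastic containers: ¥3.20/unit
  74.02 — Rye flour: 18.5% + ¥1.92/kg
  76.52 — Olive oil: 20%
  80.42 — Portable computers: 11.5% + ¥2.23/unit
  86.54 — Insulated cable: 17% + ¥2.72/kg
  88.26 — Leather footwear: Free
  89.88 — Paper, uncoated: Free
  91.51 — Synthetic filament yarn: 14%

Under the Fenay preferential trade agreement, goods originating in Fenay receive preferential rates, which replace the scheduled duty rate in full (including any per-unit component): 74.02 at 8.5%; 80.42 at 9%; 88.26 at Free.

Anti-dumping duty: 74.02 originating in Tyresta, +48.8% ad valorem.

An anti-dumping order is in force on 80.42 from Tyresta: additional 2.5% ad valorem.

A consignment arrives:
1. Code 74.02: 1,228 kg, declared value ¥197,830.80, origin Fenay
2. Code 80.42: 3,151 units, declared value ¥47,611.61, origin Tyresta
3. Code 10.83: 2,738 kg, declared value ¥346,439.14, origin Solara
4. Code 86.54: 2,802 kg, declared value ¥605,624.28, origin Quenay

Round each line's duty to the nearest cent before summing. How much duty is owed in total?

Line 1 (74.02, Fenay, 1,228 kg, ¥197,830.80):
Base rate for 74.02 is 18.5% + ¥1.92/kg.
Origin Fenay qualifies under the Narune–Fenay agreement and 74.02 is covered: preferential rate 8.5% applies instead.
The additional-duty order on 74.02 targets Tyresta, not Fenay; it does not apply.
Duty = ¥197,830.80 × 8.5% = ¥16,815.62.
Line 2 (80.42, Tyresta, 3,151 units, ¥47,611.61):
Base rate for 80.42 is 11.5% + ¥2.23/unit.
80.42 has an FTA preferential rate, but origin Tyresta is not Fenay; base rate stands.
Additional duty on 80.42 from Tyresta: +2.5%. Applied ad valorem rate: 11.5% + 2.5% = 14%.
Duty = ¥47,611.61 × 14% + 3,151 × ¥2.23 = ¥13,692.36.
Line 3 (10.83, Solara, 2,738 kg, ¥346,439.14):
Base rate for 10.83 is 2%.
Duty = ¥346,439.14 × 2% = ¥6,928.78.
Line 4 (86.54, Quenay, 2,802 kg, ¥605,624.28):
Base rate for 86.54 is 17% + ¥2.72/kg.
Duty = ¥605,624.28 × 17% + 2,802 × ¥2.72 = ¥110,577.57.
Total = ¥16,815.62 + ¥13,692.36 + ¥6,928.78 + ¥110,577.57 = ¥148,014.33.

¥148,014.33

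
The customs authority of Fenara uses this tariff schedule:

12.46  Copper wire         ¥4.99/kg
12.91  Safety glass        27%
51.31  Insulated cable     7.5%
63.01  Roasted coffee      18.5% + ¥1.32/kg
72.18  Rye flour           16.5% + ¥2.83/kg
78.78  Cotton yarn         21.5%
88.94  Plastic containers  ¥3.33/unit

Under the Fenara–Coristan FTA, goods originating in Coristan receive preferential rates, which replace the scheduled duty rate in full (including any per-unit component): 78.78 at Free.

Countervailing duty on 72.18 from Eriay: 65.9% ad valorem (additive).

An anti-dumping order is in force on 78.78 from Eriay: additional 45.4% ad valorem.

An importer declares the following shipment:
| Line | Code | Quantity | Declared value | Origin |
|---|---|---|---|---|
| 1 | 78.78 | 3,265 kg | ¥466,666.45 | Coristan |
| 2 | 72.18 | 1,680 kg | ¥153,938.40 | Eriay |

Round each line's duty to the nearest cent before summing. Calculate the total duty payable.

Line 1 (78.78, Coristan, 3,265 kg, ¥466,666.45):
Base rate for 78.78 is 21.5%.
Origin Coristan qualifies under the Fenara–Coristan agreement and 78.78 is covered: preferential rate Free applies instead.
The additional-duty order on 78.78 targets Eriay, not Coristan; it does not apply.
Duty = ¥466,666.45 × 0% = ¥0.00.
Line 2 (72.18, Eriay, 1,680 kg, ¥153,938.40):
Base rate for 72.18 is 16.5% + ¥2.83/kg.
Additional duty on 72.18 from Eriay: +65.9%. Applied ad valorem rate: 16.5% + 65.9% = 82.4%.
Duty = ¥153,938.40 × 82.4% + 1,680 × ¥2.83 = ¥131,599.64.
Total = ¥0.00 + ¥131,599.64 = ¥131,599.64.

¥131,599.64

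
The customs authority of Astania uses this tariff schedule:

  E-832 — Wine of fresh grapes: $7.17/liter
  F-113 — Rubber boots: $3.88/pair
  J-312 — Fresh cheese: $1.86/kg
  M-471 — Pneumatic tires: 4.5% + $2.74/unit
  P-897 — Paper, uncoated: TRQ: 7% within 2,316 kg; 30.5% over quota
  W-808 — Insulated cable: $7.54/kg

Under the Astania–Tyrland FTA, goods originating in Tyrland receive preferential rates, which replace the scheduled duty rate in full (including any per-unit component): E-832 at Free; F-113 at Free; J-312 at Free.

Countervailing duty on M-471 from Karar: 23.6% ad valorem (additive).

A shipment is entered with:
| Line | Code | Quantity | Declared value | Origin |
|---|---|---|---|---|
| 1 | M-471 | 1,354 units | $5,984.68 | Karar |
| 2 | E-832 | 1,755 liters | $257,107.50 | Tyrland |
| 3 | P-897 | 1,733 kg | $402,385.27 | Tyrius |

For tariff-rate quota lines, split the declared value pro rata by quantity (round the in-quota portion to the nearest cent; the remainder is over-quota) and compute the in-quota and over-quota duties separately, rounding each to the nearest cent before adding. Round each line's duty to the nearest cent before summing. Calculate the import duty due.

Line 1 (M-471, Karar, 1,354 units, $5,984.68):
Base rate for M-471 is 4.5% + $2.74/unit.
Additional duty on M-471 from Karar: +23.6%. Applied ad valorem rate: 4.5% + 23.6% = 28.1%.
Duty = $5,984.68 × 28.1% + 1,354 × $2.74 = $5,391.66.
Line 2 (E-832, Tyrland, 1,755 liters, $257,107.50):
Base rate for E-832 is $7.17/liter.
Origin Tyrland qualifies under the Astania–Tyrland agreement and E-832 is covered: preferential rate Free applies instead.
Duty = $257,107.50 × 0% = $0.00.
Line 3 (P-897, Tyrius, 1,733 kg, $402,385.27):
Code P-897 is under a tariff-rate quota (threshold 2,316 kg). Quantity 1,733 kg is within the quota, so the in-quota rate 7% applies to the full value.
Duty = $402,385.27 × 7% = $28,166.97.
Total = $5,391.66 + $0.00 + $28,166.97 = $33,558.63.

$33,558.63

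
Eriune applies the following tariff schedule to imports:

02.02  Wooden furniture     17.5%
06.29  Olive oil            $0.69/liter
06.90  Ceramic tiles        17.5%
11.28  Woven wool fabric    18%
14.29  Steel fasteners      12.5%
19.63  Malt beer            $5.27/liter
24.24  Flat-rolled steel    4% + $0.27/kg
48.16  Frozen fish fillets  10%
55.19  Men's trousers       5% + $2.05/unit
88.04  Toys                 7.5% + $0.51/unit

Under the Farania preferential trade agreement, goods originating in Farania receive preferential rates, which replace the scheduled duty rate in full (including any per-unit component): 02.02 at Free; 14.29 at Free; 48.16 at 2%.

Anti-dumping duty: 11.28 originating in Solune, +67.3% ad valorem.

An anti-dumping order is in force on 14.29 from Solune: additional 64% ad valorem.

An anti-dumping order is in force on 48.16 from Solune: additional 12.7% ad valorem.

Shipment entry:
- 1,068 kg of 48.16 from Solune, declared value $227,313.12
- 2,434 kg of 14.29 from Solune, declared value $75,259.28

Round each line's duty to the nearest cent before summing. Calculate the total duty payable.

$109,173.43

Line 1 (48.16, Solune, 1,068 kg, $227,313.12):
Base rate for 48.16 is 10%.
48.16 has an FTA preferential rate, but origin Solune is not Farania; base rate stands.
Additional duty on 48.16 from Solune: +12.7%. Applied ad valorem rate: 10% + 12.7% = 22.7%.
Duty = $227,313.12 × 22.7% = $51,600.08.
Line 2 (14.29, Solune, 2,434 kg, $75,259.28):
Base rate for 14.29 is 12.5%.
14.29 has an FTA preferential rate, but origin Solune is not Farania; base rate stands.
Additional duty on 14.29 from Solune: +64%. Applied ad valorem rate: 12.5% + 64% = 76.5%.
Duty = $75,259.28 × 76.5% = $57,573.35.
Total = $51,600.08 + $57,573.35 = $109,173.43.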